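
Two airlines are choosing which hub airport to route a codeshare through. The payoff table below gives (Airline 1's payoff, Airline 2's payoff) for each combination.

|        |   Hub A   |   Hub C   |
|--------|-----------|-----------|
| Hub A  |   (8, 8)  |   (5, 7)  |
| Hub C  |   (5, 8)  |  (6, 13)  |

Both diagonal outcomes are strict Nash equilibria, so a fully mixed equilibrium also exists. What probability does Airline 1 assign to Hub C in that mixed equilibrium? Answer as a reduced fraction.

Airline 1's mix p on Hub A must make Airline 2 indifferent between Hub A and Hub C.
Airline 2's payoff from Hub A: 8p + 8(1−p). From Hub C: 7p + 13(1−p).
Set equal: 1p = 5(1−p) → p = 5/6.
Probability on Hub C is 1 − 5/6 = 1/6.

1/6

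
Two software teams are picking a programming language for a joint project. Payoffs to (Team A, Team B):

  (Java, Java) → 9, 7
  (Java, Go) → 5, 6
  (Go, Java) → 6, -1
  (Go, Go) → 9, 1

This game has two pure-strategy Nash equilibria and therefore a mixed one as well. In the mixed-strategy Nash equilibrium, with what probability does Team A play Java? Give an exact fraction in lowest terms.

Team A's mix p on Java must make Team B indifferent between Java and Go.
Team B's payoff from Java: 7p + (-1)(1−p). From Go: 6p + 1(1−p).
Set equal: 1p = 2(1−p) → p = 2/3.

2/3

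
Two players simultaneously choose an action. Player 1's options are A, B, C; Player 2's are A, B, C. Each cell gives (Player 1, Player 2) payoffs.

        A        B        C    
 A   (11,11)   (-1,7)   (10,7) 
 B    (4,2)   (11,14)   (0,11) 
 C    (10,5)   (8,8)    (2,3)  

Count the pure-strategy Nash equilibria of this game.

Both A: Player 1 gets 11 (best alternative 10); Player 2 gets 11 (best alternative 7). Neither deviates — NE.
Both B: Player 1 gets 11 (best alternative 8); Player 2 gets 14 (best alternative 11). Neither deviates — NE.
Both C is not a NE: Player 1 would switch to A (10 > 2).
No other cell survives both best-response checks, so there are 2 pure NE.

2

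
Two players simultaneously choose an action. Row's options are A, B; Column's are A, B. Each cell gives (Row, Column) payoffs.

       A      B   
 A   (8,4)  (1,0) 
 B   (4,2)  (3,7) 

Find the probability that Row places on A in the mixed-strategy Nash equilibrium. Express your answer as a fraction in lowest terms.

Row's mix p on A must make Column indifferent between A and B.
Column's payoff from A: 4p + 2(1−p). From B: 0p + 7(1−p).
Set equal: 4p = 5(1−p) → p = 5/9.

5/9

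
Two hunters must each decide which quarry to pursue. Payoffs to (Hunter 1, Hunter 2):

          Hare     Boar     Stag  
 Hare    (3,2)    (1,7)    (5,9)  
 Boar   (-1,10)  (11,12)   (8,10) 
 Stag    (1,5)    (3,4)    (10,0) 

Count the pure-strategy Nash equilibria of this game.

1

Both Boar: Hunter 1 gets 11 (best alternative 3); Hunter 2 gets 12 (best alternative 10). Neither deviates — NE.
Both Hare is not a NE: Hunter 2 would switch to Stag (9 > 2).
No other cell survives both best-response checks, so there is 1 pure NE.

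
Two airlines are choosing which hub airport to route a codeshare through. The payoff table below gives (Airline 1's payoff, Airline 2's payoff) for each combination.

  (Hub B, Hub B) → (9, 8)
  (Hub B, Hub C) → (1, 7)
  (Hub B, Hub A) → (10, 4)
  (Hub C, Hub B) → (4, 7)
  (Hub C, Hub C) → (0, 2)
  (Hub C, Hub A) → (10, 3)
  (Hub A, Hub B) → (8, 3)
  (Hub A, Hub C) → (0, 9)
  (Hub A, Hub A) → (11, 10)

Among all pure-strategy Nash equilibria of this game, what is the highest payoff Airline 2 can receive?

10

Both Hub B is a pure NE (Airline 1: 9 ≥ 8; Airline 2: 8 ≥ 7). Airline 2 gets 8.
Both Hub A is a pure NE (Airline 1: 11 ≥ 10; Airline 2: 10 ≥ 9). Airline 2 gets 10.
Every other cell has a profitable deviation for at least one player. Highest of {8, 10} is 10.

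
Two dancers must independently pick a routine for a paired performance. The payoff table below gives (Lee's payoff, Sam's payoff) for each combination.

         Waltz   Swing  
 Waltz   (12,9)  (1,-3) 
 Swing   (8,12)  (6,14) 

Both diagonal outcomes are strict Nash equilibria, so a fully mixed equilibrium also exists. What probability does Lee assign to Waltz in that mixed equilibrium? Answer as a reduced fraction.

1/7

Lee's mix p on Waltz must make Sam indifferent between Waltz and Swing.
Sam's payoff from Waltz: 9p + 12(1−p). From Swing: (-3)p + 14(1−p).
Set equal: 12p = 2(1−p) → p = 2/14 = 1/7.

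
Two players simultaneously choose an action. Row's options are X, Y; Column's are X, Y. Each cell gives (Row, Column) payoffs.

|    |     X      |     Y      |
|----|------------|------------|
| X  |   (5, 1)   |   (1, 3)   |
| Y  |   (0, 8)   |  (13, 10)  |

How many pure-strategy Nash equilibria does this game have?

Both Y: Row gets 13 (best alternative 1); Column gets 10 (best alternative 8). Neither deviates — NE.
Both X is not a NE: Column would switch to Y (3 > 1).
No other cell survives both best-response checks, so there is 1 pure NE.

1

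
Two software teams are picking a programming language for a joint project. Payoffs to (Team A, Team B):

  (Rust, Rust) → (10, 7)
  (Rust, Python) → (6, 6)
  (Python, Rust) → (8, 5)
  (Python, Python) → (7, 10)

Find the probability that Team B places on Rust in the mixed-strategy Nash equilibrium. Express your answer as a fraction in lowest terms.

1/3

Team B's mix q on Rust must make Team A indifferent between Rust and Python.
Team A's payoff from Rust: 10q + 6(1−q). From Python: 8q + 7(1−q).
Set equal: 2q = 1(1−q) → q = 1/3.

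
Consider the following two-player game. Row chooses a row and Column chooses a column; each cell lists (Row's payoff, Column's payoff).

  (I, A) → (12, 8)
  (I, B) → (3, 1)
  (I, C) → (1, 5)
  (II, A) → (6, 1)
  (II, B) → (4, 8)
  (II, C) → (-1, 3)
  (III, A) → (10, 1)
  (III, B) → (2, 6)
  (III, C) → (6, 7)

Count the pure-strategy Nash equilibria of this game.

(I, A): Row gets 12 (best alternative 10); Column gets 8 (best alternative 5). Neither deviates — NE.
(II, B): Row gets 4 (best alternative 3); Column gets 8 (best alternative 3). Neither deviates — NE.
(III, C): Row gets 6 (best alternative 1); Column gets 7 (best alternative 6). Neither deviates — NE.
(I, C) is not a NE: Row would switch to III (6 > 1).
No other cell survives both best-response checks, so there are 3 pure NE.

3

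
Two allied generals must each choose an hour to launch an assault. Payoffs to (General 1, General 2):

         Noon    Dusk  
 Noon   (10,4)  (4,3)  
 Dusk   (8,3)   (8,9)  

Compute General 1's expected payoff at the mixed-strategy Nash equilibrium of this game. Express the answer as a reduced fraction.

8

General 2 mixes with probability q on Noon, chosen so General 1 is indifferent: 10q + 4(1−q) = 8q + 8(1−q) gives q = 2/3.
General 1's expected payoff (from either row, since indifferent) is 10·2/3 + 4·1/3 = 8.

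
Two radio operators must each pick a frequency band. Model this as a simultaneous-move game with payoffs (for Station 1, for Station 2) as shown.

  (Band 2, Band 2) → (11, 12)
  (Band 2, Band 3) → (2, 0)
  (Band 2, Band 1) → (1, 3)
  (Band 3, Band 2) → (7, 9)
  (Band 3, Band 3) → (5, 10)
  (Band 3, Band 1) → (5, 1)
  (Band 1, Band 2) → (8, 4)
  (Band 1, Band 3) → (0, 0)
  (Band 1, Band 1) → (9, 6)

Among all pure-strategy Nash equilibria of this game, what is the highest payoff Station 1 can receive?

Both Band 2 is a pure NE (Station 1: 11 ≥ 8; Station 2: 12 ≥ 3). Station 1 gets 11.
Both Band 3 is a pure NE (Station 1: 5 ≥ 2; Station 2: 10 ≥ 9). Station 1 gets 5.
Both Band 1 is a pure NE (Station 1: 9 ≥ 5; Station 2: 6 ≥ 4). Station 1 gets 9.
Every other cell has a profitable deviation for at least one player. Highest of {11, 5, 9} is 11.

11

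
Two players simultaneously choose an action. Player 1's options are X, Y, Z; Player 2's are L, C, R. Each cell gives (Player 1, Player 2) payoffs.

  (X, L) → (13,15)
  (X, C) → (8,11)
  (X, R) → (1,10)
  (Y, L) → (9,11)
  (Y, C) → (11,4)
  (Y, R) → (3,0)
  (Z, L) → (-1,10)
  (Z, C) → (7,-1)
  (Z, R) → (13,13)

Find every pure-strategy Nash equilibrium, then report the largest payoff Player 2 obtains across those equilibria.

(X, L) is a pure NE (Player 1: 13 ≥ 9; Player 2: 15 ≥ 11). Player 2 gets 15.
(Z, R) is a pure NE (Player 1: 13 ≥ 3; Player 2: 13 ≥ 10). Player 2 gets 13.
Every other cell has a profitable deviation for at least one player. Highest of {15, 13} is 15.

15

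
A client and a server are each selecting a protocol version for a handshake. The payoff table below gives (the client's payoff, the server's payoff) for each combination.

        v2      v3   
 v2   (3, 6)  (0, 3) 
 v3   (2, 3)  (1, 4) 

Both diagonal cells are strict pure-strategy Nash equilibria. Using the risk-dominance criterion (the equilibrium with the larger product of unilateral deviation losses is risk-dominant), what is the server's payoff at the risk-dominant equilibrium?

6

At both v2: the client loses 3 − 2 = 1 by deviating; the server loses 6 − 3 = 3. Product = 1·3 = 3.
At both v3: the client loses 1 − 0 = 1 by deviating; the server loses 4 − 3 = 1. Product = 1·1 = 1.
3 > 1, so both v2 is risk-dominant. The server's payoff there is 6.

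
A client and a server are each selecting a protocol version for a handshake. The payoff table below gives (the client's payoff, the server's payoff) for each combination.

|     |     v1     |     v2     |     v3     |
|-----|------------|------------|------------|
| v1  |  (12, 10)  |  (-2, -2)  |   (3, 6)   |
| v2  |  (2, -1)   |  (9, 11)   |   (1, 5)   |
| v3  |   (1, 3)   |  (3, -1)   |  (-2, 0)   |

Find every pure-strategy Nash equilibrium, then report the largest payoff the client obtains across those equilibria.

Both v1 is a pure NE (the client: 12 ≥ 2; the server: 10 ≥ 6). The client gets 12.
Both v2 is a pure NE (the client: 9 ≥ 3; the server: 11 ≥ 5). The client gets 9.
Every other cell has a profitable deviation for at least one player. Highest of {12, 9} is 12.

12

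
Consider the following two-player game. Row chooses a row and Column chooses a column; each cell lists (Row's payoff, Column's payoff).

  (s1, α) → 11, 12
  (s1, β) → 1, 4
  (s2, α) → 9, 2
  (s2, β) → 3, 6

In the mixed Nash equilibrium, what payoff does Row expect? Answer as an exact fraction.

Column mixes with probability q on α, chosen so Row is indifferent: 11q + 1(1−q) = 9q + 3(1−q) gives q = 1/2.
Row's expected payoff (from either row, since indifferent) is 11·1/2 + 1·1/2 = 6.

6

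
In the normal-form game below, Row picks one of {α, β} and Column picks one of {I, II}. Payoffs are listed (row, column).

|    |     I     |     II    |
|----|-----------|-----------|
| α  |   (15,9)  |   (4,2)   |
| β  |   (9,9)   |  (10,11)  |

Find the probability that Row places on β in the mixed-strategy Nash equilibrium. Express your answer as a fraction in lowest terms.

Row's mix p on α must make Column indifferent between I and II.
Column's payoff from I: 9p + 9(1−p). From II: 2p + 11(1−p).
Set equal: 7p = 2(1−p) → p = 2/9.
Probability on β is 1 − 2/9 = 7/9.

7/9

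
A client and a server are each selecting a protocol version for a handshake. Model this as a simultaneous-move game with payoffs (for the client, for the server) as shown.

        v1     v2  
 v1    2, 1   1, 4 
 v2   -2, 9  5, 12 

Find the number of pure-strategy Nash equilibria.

Both v2: the client gets 5 (best alternative 1); the server gets 12 (best alternative 9). Neither deviates — NE.
Both v1 is not a NE: the server would switch to v2 (4 > 1).
No other cell survives both best-response checks, so there is 1 pure NE.

1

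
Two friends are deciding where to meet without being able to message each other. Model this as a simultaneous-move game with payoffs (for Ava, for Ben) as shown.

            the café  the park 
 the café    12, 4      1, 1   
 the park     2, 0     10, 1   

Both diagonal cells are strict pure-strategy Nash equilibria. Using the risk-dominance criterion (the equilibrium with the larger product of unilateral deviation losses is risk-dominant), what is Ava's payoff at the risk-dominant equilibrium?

12

At both the café: Ava loses 12 − 2 = 10 by deviating; Ben loses 4 − 1 = 3. Product = 10·3 = 30.
At both the park: Ava loses 10 − 1 = 9 by deviating; Ben loses 1 − 0 = 1. Product = 9·1 = 9.
30 > 9, so both the café is risk-dominant. Ava's payoff there is 12.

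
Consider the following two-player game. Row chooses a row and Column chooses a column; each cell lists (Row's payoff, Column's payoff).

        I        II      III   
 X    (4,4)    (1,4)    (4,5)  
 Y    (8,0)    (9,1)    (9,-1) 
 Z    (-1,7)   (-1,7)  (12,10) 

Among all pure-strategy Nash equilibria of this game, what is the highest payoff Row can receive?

12

(Y, II) is a pure NE (Row: 9 ≥ 1; Column: 1 ≥ 0). Row gets 9.
(Z, III) is a pure NE (Row: 12 ≥ 9; Column: 10 ≥ 7). Row gets 12.
Every other cell has a profitable deviation for at least one player. Highest of {9, 12} is 12.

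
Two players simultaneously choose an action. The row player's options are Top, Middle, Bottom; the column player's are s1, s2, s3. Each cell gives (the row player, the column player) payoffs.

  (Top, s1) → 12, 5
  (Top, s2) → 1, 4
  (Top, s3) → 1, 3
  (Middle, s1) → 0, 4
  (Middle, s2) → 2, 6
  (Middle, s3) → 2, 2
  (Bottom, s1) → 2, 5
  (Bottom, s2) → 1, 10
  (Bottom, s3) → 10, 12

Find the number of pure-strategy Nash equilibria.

(Top, s1): the row player gets 12 (best alternative 2); the column player gets 5 (best alternative 4). Neither deviates — NE.
(Middle, s2): the row player gets 2 (best alternative 1); the column player gets 6 (best alternative 4). Neither deviates — NE.
(Bottom, s3): the row player gets 10 (best alternative 2); the column player gets 12 (best alternative 10). Neither deviates — NE.
(Middle, s3) is not a NE: the row player would switch to Bottom (10 > 2).
No other cell survives both best-response checks, so there are 3 pure NE.

3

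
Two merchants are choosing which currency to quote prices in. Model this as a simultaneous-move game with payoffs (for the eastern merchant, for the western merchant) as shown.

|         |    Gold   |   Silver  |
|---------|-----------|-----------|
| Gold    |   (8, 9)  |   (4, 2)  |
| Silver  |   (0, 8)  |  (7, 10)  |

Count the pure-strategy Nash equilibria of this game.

2

Both Gold: the eastern merchant gets 8 (best alternative 0); the western merchant gets 9 (best alternative 2). Neither deviates — NE.
Both Silver: the eastern merchant gets 7 (best alternative 4); the western merchant gets 10 (best alternative 8). Neither deviates — NE.
(Silver, Gold) is not a NE: the eastern merchant would switch to Gold (8 > 0).
No other cell survives both best-response checks, so there are 2 pure NE.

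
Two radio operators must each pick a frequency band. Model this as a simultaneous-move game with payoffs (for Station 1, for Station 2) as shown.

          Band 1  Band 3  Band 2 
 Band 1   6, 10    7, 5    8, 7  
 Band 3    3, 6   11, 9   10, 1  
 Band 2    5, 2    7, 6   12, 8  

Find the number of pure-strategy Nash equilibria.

Both Band 1: Station 1 gets 6 (best alternative 5); Station 2 gets 10 (best alternative 7). Neither deviates — NE.
Both Band 3: Station 1 gets 11 (best alternative 7); Station 2 gets 9 (best alternative 6). Neither deviates — NE.
Both Band 2: Station 1 gets 12 (best alternative 10); Station 2 gets 8 (best alternative 6). Neither deviates — NE.
(Band 1, Band 2) is not a NE: Station 1 would switch to Band 2 (12 > 8).
No other cell survives both best-response checks, so there are 3 pure NE.

3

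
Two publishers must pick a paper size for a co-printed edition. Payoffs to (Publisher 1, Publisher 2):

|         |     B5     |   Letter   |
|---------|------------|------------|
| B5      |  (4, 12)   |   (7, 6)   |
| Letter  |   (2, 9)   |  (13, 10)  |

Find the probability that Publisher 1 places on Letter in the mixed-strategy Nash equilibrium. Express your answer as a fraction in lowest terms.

6/7

Publisher 1's mix p on B5 must make Publisher 2 indifferent between B5 and Letter.
Publisher 2's payoff from B5: 12p + 9(1−p). From Letter: 6p + 10(1−p).
Set equal: 6p = 1(1−p) → p = 1/7.
Probability on Letter is 1 − 1/7 = 6/7.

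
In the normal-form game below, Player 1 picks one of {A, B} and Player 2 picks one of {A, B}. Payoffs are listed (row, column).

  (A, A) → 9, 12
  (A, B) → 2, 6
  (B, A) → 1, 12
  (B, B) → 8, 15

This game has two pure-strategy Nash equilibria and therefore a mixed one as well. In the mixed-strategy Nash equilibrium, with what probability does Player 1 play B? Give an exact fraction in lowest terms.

Player 1's mix p on A must make Player 2 indifferent between A and B.
Player 2's payoff from A: 12p + 12(1−p). From B: 6p + 15(1−p).
Set equal: 6p = 3(1−p) → p = 3/9 = 1/3.
Probability on B is 1 − 1/3 = 2/3.

2/3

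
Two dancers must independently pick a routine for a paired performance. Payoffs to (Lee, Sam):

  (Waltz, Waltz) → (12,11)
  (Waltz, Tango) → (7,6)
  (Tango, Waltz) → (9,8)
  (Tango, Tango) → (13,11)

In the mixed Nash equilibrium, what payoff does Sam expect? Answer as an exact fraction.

73/8

Lee mixes with probability p on Waltz, chosen so Sam is indifferent: 11p + 8(1−p) = 6p + 11(1−p) gives p = 3/8.
Sam's expected payoff is 11·3/8 + 8·5/8 = 73/8.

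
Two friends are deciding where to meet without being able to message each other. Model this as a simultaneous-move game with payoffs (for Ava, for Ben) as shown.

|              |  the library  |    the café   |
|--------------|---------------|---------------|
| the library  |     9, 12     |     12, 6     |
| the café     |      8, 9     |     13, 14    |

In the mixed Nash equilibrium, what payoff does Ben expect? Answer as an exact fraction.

114/11

Ava mixes with probability p on the library, chosen so Ben is indifferent: 12p + 9(1−p) = 6p + 14(1−p) gives p = 5/11.
Ben's expected payoff is 12·5/11 + 9·6/11 = 114/11.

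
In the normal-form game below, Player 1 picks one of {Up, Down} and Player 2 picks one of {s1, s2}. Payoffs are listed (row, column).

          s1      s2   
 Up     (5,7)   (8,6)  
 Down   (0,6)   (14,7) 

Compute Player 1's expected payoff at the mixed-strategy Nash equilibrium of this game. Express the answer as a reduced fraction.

Player 2 mixes with probability q on s1, chosen so Player 1 is indifferent: 5q + 8(1−q) = 0q + 14(1−q) gives q = 6/11.
Player 1's expected payoff (from either row, since indifferent) is 5·6/11 + 8·5/11 = 70/11.

70/11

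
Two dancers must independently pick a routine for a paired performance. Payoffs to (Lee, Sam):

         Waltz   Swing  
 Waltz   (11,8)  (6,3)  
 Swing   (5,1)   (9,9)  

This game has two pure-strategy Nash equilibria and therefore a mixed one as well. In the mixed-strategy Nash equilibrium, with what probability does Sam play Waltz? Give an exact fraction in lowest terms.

1/3

Sam's mix q on Waltz must make Lee indifferent between Waltz and Swing.
Lee's payoff from Waltz: 11q + 6(1−q). From Swing: 5q + 9(1−q).
Set equal: 6q = 3(1−q) → q = 3/9 = 1/3.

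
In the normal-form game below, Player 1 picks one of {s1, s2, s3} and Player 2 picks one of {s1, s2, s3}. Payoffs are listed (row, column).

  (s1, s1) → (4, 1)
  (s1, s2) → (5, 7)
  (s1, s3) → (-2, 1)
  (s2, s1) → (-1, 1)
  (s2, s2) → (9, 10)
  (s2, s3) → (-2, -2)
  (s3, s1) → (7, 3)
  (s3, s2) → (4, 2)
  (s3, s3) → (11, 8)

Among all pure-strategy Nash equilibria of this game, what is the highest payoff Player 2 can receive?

10

Both s2 is a pure NE (Player 1: 9 ≥ 5; Player 2: 10 ≥ 1). Player 2 gets 10.
Both s3 is a pure NE (Player 1: 11 ≥ -2; Player 2: 8 ≥ 3). Player 2 gets 8.
Every other cell has a profitable deviation for at least one player. Highest of {10, 8} is 10.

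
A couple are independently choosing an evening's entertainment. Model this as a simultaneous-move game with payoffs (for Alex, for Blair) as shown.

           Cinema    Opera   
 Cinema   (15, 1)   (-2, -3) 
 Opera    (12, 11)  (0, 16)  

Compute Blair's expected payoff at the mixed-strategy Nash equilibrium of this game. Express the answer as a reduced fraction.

Alex mixes with probability p on Cinema, chosen so Blair is indifferent: 1p + 11(1−p) = (-3)p + 16(1−p) gives p = 5/9.
Blair's expected payoff is 1·5/9 + 11·4/9 = 49/9.

49/9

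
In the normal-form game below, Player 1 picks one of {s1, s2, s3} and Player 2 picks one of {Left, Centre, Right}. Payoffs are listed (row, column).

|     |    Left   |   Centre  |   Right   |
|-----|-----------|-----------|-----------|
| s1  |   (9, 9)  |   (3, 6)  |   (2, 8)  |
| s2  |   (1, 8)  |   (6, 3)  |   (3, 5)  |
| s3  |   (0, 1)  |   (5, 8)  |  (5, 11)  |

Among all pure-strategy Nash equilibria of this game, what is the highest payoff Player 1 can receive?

9

(s1, Left) is a pure NE (Player 1: 9 ≥ 1; Player 2: 9 ≥ 8). Player 1 gets 9.
(s3, Right) is a pure NE (Player 1: 5 ≥ 3; Player 2: 11 ≥ 8). Player 1 gets 5.
Every other cell has a profitable deviation for at least one player. Highest of {9, 5} is 9.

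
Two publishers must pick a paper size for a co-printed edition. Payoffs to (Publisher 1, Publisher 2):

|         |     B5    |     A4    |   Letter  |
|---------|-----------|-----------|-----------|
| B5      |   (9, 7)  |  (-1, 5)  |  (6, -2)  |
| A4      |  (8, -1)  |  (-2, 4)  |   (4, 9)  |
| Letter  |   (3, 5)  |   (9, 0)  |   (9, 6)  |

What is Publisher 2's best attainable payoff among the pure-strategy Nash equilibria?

Both B5 is a pure NE (Publisher 1: 9 ≥ 8; Publisher 2: 7 ≥ 5). Publisher 2 gets 7.
Both Letter is a pure NE (Publisher 1: 9 ≥ 6; Publisher 2: 6 ≥ 5). Publisher 2 gets 6.
Every other cell has a profitable deviation for at least one player. Highest of {7, 6} is 7.

7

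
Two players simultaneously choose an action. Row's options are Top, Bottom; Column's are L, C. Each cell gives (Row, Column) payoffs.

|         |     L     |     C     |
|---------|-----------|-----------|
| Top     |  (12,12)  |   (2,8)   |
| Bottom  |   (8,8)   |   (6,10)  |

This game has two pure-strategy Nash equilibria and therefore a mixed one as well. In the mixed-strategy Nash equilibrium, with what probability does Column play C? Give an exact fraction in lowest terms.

Column's mix q on L must make Row indifferent between Top and Bottom.
Row's payoff from Top: 12q + 2(1−q). From Bottom: 8q + 6(1−q).
Set equal: 4q = 4(1−q) → q = 4/8 = 1/2.
Probability on C is 1 − 1/2 = 1/2.

1/2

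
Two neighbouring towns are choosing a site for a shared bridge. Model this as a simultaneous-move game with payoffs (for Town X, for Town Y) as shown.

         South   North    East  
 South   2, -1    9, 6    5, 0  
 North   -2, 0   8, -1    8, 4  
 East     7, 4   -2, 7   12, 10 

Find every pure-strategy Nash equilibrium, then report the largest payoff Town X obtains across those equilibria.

(South, North) is a pure NE (Town X: 9 ≥ 8; Town Y: 6 ≥ 0). Town X gets 9.
Both East is a pure NE (Town X: 12 ≥ 8; Town Y: 10 ≥ 7). Town X gets 12.
Every other cell has a profitable deviation for at least one player. Highest of {9, 12} is 12.

12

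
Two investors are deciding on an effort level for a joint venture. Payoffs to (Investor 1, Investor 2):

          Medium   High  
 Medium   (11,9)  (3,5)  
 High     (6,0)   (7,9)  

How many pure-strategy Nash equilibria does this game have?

2

Both Medium: Investor 1 gets 11 (best alternative 6); Investor 2 gets 9 (best alternative 5). Neither deviates — NE.
Both High: Investor 1 gets 7 (best alternative 3); Investor 2 gets 9 (best alternative 0). Neither deviates — NE.
(High, Medium) is not a NE: Investor 1 would switch to Medium (11 > 6).
No other cell survives both best-response checks, so there are 2 pure NE.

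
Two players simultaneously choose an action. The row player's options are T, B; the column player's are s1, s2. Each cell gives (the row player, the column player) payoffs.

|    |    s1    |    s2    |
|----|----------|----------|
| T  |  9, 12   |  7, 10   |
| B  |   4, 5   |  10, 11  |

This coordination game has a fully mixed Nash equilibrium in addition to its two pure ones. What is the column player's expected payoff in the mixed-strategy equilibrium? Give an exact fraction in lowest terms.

41/4

The row player mixes with probability p on T, chosen so the column player is indifferent: 12p + 5(1−p) = 10p + 11(1−p) gives p = 3/4.
The column player's expected payoff is 12·3/4 + 5·1/4 = 41/4.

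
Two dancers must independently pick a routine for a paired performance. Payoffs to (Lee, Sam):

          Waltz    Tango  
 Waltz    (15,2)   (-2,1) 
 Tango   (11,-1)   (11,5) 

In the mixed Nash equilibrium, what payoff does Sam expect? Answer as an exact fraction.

11/7

Lee mixes with probability p on Waltz, chosen so Sam is indifferent: 2p + (-1)(1−p) = 1p + 5(1−p) gives p = 6/7.
Sam's expected payoff is 2·6/7 + (-1)·1/7 = 11/7.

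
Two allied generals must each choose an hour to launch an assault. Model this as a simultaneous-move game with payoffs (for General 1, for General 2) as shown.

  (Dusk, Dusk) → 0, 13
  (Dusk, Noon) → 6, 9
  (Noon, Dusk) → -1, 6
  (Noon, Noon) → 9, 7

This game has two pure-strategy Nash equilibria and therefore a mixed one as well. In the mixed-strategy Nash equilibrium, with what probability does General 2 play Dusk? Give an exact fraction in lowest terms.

General 2's mix q on Dusk must make General 1 indifferent between Dusk and Noon.
General 1's payoff from Dusk: 0q + 6(1−q). From Noon: (-1)q + 9(1−q).
Set equal: 1q = 3(1−q) → q = 3/4.

3/4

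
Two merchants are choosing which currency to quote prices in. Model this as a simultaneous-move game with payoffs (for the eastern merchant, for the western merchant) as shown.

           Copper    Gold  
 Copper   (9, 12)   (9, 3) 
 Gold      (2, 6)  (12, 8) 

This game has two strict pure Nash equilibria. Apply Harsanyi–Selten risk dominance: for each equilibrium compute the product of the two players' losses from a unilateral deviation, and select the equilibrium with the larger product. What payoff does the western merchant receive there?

12

At both Copper: the eastern merchant loses 9 − 2 = 7 by deviating; the western merchant loses 12 − 3 = 9. Product = 7·9 = 63.
At both Gold: the eastern merchant loses 12 − 9 = 3 by deviating; the western merchant loses 8 − 6 = 2. Product = 3·2 = 6.
63 > 6, so both Copper is risk-dominant. The western merchant's payoff there is 12.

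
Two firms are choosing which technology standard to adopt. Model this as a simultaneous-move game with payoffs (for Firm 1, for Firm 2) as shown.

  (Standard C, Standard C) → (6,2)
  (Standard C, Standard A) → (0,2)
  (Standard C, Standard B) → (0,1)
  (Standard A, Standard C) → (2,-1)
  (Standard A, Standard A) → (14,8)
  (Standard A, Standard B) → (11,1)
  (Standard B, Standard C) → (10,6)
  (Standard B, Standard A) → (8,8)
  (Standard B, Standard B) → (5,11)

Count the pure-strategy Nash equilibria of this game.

Both Standard A: Firm 1 gets 14 (best alternative 8); Firm 2 gets 8 (best alternative 1). Neither deviates — NE.
Both Standard C is not a NE: Firm 1 would switch to Standard B (10 > 6).
No other cell survives both best-response checks, so there is 1 pure NE.

1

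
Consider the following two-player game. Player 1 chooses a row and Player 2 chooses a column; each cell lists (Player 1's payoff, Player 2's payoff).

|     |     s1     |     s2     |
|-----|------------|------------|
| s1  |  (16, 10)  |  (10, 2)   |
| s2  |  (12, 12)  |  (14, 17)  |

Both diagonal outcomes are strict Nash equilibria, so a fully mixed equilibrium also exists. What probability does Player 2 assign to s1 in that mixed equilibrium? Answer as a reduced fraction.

1/2

Player 2's mix q on s1 must make Player 1 indifferent between s1 and s2.
Player 1's payoff from s1: 16q + 10(1−q). From s2: 12q + 14(1−q).
Set equal: 4q = 4(1−q) → q = 4/8 = 1/2.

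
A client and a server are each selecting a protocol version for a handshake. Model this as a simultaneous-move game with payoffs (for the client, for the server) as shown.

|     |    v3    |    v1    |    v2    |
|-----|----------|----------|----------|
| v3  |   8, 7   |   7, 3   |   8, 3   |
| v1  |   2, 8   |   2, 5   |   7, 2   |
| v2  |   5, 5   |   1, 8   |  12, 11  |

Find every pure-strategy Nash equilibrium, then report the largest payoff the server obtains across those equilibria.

Both v3 is a pure NE (the client: 8 ≥ 5; the server: 7 ≥ 3). The server gets 7.
Both v2 is a pure NE (the client: 12 ≥ 8; the server: 11 ≥ 8). The server gets 11.
Every other cell has a profitable deviation for at least one player. Highest of {7, 11} is 11.

11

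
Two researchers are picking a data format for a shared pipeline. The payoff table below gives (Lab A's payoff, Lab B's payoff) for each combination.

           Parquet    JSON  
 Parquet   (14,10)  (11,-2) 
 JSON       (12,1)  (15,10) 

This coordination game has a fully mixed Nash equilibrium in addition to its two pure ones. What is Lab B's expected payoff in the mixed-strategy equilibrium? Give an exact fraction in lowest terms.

Lab A mixes with probability p on Parquet, chosen so Lab B is indifferent: 10p + 1(1−p) = (-2)p + 10(1−p) gives p = 3/7.
Lab B's expected payoff is 10·3/7 + 1·4/7 = 34/7.

34/7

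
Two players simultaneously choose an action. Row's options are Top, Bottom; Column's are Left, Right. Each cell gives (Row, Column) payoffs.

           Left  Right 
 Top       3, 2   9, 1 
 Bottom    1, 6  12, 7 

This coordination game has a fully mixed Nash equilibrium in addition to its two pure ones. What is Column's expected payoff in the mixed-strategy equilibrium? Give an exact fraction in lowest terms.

Row mixes with probability p on Top, chosen so Column is indifferent: 2p + 6(1−p) = 1p + 7(1−p) gives p = 1/2.
Column's expected payoff is 2·1/2 + 6·1/2 = 4.

4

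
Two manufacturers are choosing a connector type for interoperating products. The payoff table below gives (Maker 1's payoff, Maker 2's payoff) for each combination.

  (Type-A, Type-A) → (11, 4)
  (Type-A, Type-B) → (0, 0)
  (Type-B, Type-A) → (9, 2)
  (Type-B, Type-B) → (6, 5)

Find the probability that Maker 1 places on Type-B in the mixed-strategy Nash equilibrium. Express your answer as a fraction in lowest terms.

4/7

Maker 1's mix p on Type-A must make Maker 2 indifferent between Type-A and Type-B.
Maker 2's payoff from Type-A: 4p + 2(1−p). From Type-B: 0p + 5(1−p).
Set equal: 4p = 3(1−p) → p = 3/7.
Probability on Type-B is 1 − 3/7 = 4/7.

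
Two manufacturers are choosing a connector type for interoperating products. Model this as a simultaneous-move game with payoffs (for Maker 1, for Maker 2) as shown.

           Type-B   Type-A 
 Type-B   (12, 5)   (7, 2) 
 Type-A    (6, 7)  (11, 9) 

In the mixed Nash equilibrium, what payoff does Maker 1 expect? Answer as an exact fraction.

Maker 2 mixes with probability q on Type-B, chosen so Maker 1 is indifferent: 12q + 7(1−q) = 6q + 11(1−q) gives q = 2/5.
Maker 1's expected payoff (from either row, since indifferent) is 12·2/5 + 7·3/5 = 9.

9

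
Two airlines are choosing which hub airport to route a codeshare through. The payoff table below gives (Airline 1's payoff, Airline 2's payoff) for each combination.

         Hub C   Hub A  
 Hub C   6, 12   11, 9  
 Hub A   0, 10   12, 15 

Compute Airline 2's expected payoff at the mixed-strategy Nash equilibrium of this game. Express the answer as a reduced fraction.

Airline 1 mixes with probability p on Hub C, chosen so Airline 2 is indifferent: 12p + 10(1−p) = 9p + 15(1−p) gives p = 5/8.
Airline 2's expected payoff is 12·5/8 + 10·3/8 = 45/4.

45/4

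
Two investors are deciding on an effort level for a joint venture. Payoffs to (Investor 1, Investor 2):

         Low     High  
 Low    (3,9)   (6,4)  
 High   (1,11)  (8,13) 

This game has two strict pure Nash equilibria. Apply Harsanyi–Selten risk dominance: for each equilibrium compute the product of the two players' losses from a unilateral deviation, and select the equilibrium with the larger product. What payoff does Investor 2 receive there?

At both Low: Investor 1 loses 3 − 1 = 2 by deviating; Investor 2 loses 9 − 4 = 5. Product = 2·5 = 10.
At both High: Investor 1 loses 8 − 6 = 2 by deviating; Investor 2 loses 13 − 11 = 2. Product = 2·2 = 4.
10 > 4, so both Low is risk-dominant. Investor 2's payoff there is 9.

9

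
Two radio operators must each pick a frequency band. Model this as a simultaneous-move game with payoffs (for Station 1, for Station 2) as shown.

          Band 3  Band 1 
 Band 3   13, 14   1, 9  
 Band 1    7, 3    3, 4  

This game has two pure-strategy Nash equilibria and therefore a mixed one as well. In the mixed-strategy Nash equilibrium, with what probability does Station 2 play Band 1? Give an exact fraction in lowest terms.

3/4

Station 2's mix q on Band 3 must make Station 1 indifferent between Band 3 and Band 1.
Station 1's payoff from Band 3: 13q + 1(1−q). From Band 1: 7q + 3(1−q).
Set equal: 6q = 2(1−q) → q = 2/8 = 1/4.
Probability on Band 1 is 1 − 1/4 = 3/4.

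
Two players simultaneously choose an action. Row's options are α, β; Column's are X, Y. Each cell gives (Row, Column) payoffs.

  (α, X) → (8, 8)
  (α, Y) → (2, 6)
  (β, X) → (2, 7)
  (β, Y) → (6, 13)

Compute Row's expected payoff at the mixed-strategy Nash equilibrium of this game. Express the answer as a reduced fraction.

Column mixes with probability q on X, chosen so Row is indifferent: 8q + 2(1−q) = 2q + 6(1−q) gives q = 2/5.
Row's expected payoff (from either row, since indifferent) is 8·2/5 + 2·3/5 = 22/5.

22/5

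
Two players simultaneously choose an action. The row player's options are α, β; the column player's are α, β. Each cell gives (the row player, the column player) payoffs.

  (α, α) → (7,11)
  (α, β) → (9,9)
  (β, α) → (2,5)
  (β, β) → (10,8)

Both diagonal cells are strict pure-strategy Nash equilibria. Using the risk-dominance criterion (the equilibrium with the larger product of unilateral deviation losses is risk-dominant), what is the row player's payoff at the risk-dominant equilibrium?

At both α: the row player loses 7 − 2 = 5 by deviating; the column player loses 11 − 9 = 2. Product = 5·2 = 10.
At both β: the row player loses 10 − 9 = 1 by deviating; the column player loses 8 − 5 = 3. Product = 1·3 = 3.
10 > 3, so both α is risk-dominant. The row player's payoff there is 7.

7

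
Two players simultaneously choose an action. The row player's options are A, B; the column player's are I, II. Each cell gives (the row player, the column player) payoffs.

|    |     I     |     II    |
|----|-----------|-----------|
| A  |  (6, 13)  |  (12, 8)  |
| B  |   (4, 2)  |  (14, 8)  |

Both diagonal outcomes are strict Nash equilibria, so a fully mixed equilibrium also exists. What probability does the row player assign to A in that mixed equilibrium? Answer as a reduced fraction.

The row player's mix p on A must make the column player indifferent between I and II.
The column player's payoff from I: 13p + 2(1−p). From II: 8p + 8(1−p).
Set equal: 5p = 6(1−p) → p = 6/11.

6/11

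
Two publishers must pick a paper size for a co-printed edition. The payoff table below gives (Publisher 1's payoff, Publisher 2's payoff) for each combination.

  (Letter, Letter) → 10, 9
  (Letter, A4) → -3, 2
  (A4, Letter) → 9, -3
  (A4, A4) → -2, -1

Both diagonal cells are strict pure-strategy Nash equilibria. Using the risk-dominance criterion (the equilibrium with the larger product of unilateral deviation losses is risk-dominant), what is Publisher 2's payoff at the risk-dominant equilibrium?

At both Letter: Publisher 1 loses 10 − 9 = 1 by deviating; Publisher 2 loses 9 − 2 = 7. Product = 1·7 = 7.
At both A4: Publisher 1 loses -2 − (-3) = 1 by deviating; Publisher 2 loses -1 − (-3) = 2. Product = 1·2 = 2.
7 > 2, so both Letter is risk-dominant. Publisher 2's payoff there is 9.

9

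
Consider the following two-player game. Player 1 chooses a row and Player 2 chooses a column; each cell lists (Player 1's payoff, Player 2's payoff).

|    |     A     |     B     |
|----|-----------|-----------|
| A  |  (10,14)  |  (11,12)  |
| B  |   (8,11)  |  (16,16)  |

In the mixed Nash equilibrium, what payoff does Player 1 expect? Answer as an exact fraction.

72/7

Player 2 mixes with probability q on A, chosen so Player 1 is indifferent: 10q + 11(1−q) = 8q + 16(1−q) gives q = 5/7.
Player 1's expected payoff (from either row, since indifferent) is 10·5/7 + 11·2/7 = 72/7.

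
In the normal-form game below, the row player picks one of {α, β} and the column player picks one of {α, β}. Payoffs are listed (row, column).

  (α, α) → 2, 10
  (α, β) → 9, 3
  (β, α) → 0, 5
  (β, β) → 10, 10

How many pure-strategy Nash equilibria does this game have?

2

Both α: the row player gets 2 (best alternative 0); the column player gets 10 (best alternative 3). Neither deviates — NE.
Both β: the row player gets 10 (best alternative 9); the column player gets 10 (best alternative 5). Neither deviates — NE.
(α, β) is not a NE: the row player would switch to β (10 > 9).
No other cell survives both best-response checks, so there are 2 pure NE.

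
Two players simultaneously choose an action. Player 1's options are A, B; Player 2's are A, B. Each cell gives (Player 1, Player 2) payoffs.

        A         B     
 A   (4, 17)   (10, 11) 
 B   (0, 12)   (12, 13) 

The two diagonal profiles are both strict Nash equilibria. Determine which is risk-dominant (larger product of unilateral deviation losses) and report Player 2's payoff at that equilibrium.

At both A: Player 1 loses 4 − 0 = 4 by deviating; Player 2 loses 17 − 11 = 6. Product = 4·6 = 24.
At both B: Player 1 loses 12 − 10 = 2 by deviating; Player 2 loses 13 − 12 = 1. Product = 2·1 = 2.
24 > 2, so both A is risk-dominant. Player 2's payoff there is 17.

17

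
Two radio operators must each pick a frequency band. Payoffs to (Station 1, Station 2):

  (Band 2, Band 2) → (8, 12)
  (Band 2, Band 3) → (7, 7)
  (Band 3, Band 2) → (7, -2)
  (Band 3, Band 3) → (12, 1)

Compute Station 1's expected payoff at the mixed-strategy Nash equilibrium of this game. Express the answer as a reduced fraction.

Station 2 mixes with probability q on Band 2, chosen so Station 1 is indifferent: 8q + 7(1−q) = 7q + 12(1−q) gives q = 5/6.
Station 1's expected payoff (from either row, since indifferent) is 8·5/6 + 7·1/6 = 47/6.

47/6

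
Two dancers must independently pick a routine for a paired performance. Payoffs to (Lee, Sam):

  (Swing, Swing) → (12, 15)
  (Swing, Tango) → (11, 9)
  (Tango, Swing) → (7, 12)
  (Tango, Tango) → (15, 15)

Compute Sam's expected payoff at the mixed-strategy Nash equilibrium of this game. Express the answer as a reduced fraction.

13

Lee mixes with probability p on Swing, chosen so Sam is indifferent: 15p + 12(1−p) = 9p + 15(1−p) gives p = 1/3.
Sam's expected payoff is 15·1/3 + 12·2/3 = 13.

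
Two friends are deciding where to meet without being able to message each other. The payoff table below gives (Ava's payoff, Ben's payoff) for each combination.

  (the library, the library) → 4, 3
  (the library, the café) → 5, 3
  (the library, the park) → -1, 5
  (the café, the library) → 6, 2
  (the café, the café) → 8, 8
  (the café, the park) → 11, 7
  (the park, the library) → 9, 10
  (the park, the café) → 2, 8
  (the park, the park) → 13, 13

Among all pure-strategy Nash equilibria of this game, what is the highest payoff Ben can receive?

13

Both the café is a pure NE (Ava: 8 ≥ 5; Ben: 8 ≥ 7). Ben gets 8.
Both the park is a pure NE (Ava: 13 ≥ 11; Ben: 13 ≥ 10). Ben gets 13.
Every other cell has a profitable deviation for at least one player. Highest of {8, 13} is 13.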